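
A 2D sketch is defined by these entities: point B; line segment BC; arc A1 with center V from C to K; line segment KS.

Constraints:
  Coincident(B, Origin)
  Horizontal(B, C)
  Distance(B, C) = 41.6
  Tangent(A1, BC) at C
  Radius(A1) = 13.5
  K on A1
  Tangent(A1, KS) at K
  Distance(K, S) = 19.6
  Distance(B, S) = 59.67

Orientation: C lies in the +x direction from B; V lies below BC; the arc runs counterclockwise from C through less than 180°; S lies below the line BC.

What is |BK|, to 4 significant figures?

40.15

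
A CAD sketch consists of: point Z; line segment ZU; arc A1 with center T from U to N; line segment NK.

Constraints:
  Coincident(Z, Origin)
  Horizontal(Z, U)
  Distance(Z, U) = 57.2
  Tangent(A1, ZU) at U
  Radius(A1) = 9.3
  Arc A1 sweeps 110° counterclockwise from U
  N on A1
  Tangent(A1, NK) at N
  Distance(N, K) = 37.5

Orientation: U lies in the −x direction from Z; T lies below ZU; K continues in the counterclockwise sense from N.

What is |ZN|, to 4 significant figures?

67.11

Z is at the origin; ZU is horizontal with |ZU| = 57.2 and U on the −x side, so U = (-57.20, 0.000). Since A1 is tangent to ZU there, TU ⟂ ZU, so T = U + (0, -9.3) = (-57.20, -9.300). On A1, U sits at bearing 90° from T; a 110° counterclockwise sweep puts N at bearing 200°, so N = T + 9.3·(cos 200°, sin 200°) = (-65.94, -12.48). Then |ZN| = |N − Z| = 67.11.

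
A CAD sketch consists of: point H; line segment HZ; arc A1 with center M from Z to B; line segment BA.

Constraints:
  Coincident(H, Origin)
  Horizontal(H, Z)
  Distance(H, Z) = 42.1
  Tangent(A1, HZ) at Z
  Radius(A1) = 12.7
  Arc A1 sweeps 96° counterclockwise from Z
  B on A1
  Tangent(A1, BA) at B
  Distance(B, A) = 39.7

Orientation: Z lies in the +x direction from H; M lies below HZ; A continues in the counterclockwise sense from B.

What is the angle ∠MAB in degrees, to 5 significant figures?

17.739°

On A1, Z sits at bearing 90° from M; a 96° counterclockwise sweep puts B at bearing 186°, so B = M + 12.7·(cos 186°, sin 186°) = (29.470, -14.028). Tangency of A1 to BA means the radius MB is perpendicular to BA, so BA runs along (−sin 186°, cos 186°); with |BA| = 39.7, A = (33.619, -53.510). Then cos ∠MAB = AM·AB / (|AM||AB|), giving 17.739°.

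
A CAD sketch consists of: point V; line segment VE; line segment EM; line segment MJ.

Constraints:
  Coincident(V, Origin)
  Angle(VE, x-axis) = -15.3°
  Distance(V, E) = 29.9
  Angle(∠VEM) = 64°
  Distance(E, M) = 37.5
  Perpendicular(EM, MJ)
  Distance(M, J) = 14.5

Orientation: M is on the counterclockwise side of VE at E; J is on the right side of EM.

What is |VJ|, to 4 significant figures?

48.03

∠VEM = 64.0°, so EM runs at -15.3° + (180° − 64.0°) = 100.7° from the x-axis; with |EM| = 37.5, M = E + 37.5·(cos 100.7°, sin 100.7°) = (21.88, 28.96). EM is perpendicular to MJ; with |MJ| = 14.5 on the right of EM, J = M + 14.5·(0.9826, 0.1857) = (36.13, 31.65). Then |VJ| = |J − V| = 48.03.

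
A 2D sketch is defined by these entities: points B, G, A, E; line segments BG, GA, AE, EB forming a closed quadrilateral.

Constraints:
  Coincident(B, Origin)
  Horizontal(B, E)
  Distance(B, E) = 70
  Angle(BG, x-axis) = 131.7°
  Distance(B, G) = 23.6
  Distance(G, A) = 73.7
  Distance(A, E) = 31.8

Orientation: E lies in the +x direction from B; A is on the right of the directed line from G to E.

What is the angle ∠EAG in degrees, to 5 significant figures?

104.98°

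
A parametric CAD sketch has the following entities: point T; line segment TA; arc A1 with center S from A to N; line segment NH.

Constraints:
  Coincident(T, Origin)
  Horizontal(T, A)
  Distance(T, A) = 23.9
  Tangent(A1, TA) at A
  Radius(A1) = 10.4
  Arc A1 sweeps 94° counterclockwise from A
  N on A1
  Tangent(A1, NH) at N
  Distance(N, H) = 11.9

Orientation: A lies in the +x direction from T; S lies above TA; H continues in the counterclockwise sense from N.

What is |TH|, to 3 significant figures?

40.6

T is at the origin; TA is horizontal with |TA| = 23.9 and A on the +x side, so A = (23.9, 0.00). Tangency of A1 to TA means the radius SA is perpendicular to TA, so S = A + (0, 10.4) = (23.9, 10.4). On A1, A sits at bearing -90° from S; a 94° counterclockwise sweep puts N at bearing 4°, so N = S + 10.4·(cos 4°, sin 4°) = (34.3, 11.1). The tangent condition forces SN to be normal to NH, so NH runs along (−sin 4°, cos 4°); with |NH| = 11.9, H = (33.4, 23.0). Then |TH| = |H − T| = 40.6.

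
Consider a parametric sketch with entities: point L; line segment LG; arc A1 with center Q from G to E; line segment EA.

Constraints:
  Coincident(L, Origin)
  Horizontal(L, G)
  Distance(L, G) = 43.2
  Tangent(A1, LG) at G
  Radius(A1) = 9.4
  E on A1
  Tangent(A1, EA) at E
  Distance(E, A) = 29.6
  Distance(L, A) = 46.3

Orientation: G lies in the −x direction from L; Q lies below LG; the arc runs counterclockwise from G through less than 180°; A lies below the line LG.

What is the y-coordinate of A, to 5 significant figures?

-36.647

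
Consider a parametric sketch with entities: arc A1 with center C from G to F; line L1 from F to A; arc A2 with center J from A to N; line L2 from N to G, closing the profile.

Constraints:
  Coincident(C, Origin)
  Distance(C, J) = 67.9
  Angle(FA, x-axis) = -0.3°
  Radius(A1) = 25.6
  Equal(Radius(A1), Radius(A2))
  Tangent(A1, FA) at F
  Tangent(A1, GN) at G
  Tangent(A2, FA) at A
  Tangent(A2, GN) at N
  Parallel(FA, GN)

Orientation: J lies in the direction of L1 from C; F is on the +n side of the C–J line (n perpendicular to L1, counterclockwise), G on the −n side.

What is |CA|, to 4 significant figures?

72.57

Tangency of A1 to both parallel lines with radius 25.6 puts F and G at C ± 25.6·n: F = (0.1340, 25.60), G = (-0.1340, -25.60). Equal radii place A and N the same way about J: A = J + 25.6·n = (68.03, 25.24), N = J − 25.6·n = (67.77, -25.96). Then |CA| = |A − C| = 72.57.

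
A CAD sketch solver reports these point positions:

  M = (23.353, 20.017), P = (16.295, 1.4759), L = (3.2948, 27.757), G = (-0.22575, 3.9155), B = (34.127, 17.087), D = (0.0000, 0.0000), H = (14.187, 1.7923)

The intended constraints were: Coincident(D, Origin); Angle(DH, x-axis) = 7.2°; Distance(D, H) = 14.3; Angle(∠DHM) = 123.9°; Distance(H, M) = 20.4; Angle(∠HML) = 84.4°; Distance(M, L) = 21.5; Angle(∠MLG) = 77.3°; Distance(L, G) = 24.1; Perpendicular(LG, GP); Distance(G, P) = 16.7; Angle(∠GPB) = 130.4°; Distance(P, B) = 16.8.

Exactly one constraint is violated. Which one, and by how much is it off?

Distance(P, B) = 16.8 — off by 6.90.

D = (0.00, 0.00) ✓; DH at 7.200° ✓; |DH| = 14.30 ✓; ∠DHM = 123.9° ✓; |HM| = 20.40 ✓; ∠HML = 84.40° ✓; |ML| = 21.50 ✓; ∠MLG = 77.30° ✓; |LG| = 24.10 ✓; ∠(LG, GP) = 90.00° ✓; |GP| = 16.70 ✓; ∠GPB = 130.4° ✓; |PB| = 23.70 ✗.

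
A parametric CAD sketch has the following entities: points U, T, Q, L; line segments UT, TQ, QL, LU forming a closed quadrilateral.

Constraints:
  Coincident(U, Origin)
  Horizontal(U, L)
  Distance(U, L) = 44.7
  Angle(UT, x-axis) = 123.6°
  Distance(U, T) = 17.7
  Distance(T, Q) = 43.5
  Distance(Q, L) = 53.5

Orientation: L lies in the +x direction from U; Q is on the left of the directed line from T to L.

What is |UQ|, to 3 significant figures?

50.9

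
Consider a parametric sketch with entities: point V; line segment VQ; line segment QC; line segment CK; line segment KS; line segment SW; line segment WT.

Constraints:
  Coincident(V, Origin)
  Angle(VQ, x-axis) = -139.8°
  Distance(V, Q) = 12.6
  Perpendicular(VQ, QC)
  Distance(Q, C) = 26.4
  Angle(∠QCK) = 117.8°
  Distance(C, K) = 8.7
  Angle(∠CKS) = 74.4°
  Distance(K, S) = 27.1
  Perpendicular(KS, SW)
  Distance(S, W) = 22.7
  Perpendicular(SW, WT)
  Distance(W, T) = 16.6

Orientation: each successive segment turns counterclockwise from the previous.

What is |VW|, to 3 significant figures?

21.4

∠CKS = 74.4° gives KS at 118° from the x-axis; with |KS| = 27.1, S = (3.19, -2.50). KS is perpendicular to SW, so SW runs at -152°; with |SW| = 22.7, W = (-16.9, -13.2). Then |VW| = |W − V| = 21.4.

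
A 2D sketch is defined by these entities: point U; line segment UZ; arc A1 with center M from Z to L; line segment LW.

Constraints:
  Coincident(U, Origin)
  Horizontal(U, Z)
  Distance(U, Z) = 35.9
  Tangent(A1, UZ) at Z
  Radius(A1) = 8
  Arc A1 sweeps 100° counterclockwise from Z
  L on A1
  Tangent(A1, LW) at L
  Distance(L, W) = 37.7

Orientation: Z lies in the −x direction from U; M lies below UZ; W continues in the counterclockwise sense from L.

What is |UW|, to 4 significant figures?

59.58

U is at the origin; UZ is horizontal with |UZ| = 35.9 and Z on the −x side, so Z = (-35.90, 0.000). Tangency of A1 to UZ means the radius MZ is perpendicular to UZ, so M = Z + (0, -8) = (-35.90, -8.000). On A1, Z sits at bearing 90° from M; a 100° counterclockwise sweep puts L at bearing 190°, so L = M + 8.0·(cos 190°, sin 190°) = (-43.78, -9.389). A1 meets LW tangentially, so ML is at right angles to LW, so LW runs along (−sin 190°, cos 190°); with |LW| = 37.7, W = (-37.23, -46.52). Then |UW| = |W − U| = 59.58.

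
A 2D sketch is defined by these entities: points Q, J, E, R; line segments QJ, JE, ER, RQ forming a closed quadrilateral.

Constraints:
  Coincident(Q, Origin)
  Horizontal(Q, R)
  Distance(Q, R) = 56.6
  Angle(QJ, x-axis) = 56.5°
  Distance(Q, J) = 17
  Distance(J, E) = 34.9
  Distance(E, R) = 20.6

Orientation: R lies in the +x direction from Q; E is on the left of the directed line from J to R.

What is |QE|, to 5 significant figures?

47.172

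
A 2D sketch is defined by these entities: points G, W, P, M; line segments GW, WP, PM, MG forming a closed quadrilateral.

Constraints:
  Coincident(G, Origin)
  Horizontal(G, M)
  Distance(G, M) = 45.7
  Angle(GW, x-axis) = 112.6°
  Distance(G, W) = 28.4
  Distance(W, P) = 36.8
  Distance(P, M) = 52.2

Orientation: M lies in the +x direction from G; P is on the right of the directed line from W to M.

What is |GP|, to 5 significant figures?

11.570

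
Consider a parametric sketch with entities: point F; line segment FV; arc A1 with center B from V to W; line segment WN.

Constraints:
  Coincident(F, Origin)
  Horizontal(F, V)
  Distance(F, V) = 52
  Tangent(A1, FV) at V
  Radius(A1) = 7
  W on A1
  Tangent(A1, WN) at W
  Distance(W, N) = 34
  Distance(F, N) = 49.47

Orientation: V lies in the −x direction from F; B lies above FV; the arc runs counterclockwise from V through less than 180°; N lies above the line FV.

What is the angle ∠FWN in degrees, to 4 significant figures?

75.18°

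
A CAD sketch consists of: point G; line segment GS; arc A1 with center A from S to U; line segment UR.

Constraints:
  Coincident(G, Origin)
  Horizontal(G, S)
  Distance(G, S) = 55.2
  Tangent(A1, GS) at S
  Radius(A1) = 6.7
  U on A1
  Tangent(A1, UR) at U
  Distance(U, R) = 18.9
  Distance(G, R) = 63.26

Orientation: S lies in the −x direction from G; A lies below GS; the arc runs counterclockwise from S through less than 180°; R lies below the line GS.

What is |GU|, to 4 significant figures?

62.27

G is at the origin; GS is horizontal with |GS| = 55.2 and S on the −x side, so S = (-55.20, 0.000). A1 meets GS tangentially, so AS is at right angles to GS, so A = S + (0, -6.7) = (-55.20, -6.700). Since AU ⟂ UR (tangency), |AR| = √(6.7² + 18.9²) = 20.05 regardless of where U sits on A1. So R lies on both circle(G, 63.26) and circle(A, 20.05); the below-GS intersection is R = (-57.38, -26.63). U is the foot of the tangent from R: U = (-61.72, -8.239).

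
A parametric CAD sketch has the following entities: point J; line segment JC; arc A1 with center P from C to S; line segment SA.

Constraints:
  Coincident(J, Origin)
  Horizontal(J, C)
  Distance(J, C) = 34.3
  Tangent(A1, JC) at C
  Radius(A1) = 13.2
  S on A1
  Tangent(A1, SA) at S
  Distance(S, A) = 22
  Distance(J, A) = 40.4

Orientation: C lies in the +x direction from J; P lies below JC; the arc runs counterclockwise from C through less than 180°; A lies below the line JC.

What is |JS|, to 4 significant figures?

24.70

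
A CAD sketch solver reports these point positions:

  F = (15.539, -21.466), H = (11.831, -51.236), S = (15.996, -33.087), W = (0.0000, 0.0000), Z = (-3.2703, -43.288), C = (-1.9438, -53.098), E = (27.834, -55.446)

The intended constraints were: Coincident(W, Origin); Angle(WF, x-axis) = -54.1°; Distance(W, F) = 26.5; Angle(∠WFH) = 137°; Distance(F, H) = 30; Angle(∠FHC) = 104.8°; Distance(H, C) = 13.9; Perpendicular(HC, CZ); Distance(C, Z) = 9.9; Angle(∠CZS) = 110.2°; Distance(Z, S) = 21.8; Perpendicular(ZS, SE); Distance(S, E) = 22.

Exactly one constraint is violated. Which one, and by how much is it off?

Distance(S, E) = 22 — off by 3.30.

W = (0.00, 0.00) ✓; WF at -54.10° ✓; |WF| = 26.50 ✓; ∠WFH = 137.0° ✓; |FH| = 30.00 ✓; ∠FHC = 104.8° ✓; |HC| = 13.90 ✓; ∠(HC, CZ) = 90.00° ✓; |CZ| = 9.899 ✓; ∠CZS = 110.2° ✓; |ZS| = 21.80 ✓; ∠(ZS, SE) = 90.00° ✓; |SE| = 25.30 ✗.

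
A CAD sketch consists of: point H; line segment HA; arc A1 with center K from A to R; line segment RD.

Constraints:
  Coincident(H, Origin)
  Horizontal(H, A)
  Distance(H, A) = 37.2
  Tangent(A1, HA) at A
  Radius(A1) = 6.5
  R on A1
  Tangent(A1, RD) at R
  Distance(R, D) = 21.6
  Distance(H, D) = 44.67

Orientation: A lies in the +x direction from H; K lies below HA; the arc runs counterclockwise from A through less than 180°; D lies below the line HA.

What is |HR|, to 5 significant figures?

31.679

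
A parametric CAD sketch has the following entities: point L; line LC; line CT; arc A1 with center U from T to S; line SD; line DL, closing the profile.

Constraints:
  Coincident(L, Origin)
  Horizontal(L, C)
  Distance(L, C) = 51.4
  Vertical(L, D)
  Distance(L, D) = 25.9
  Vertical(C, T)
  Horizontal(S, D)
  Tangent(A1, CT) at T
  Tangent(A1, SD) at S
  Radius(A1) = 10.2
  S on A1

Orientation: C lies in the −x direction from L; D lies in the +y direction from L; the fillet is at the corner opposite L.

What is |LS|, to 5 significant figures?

48.665

L is at the origin; LC is horizontal with |LC| = 51.4 and C on the −x side, so C = (-51.400, 0.0000). LD is vertical with |LD| = 25.9 and D on the +y side, so D = (0.0000, 25.900). The virtual corner opposite L is at (-51.400, 25.900). The tangent condition forces UT to be normal to CT and the tangent condition forces US to be normal to SD, with radius 10.2, so the center U sits 10.2 in from both sides at U = (-41.200, 15.700). That places the tangent points at T = (-51.400, 15.700) on CT and S = (-41.200, 25.900) on SD. Then |LS| = |S − L| = 48.665.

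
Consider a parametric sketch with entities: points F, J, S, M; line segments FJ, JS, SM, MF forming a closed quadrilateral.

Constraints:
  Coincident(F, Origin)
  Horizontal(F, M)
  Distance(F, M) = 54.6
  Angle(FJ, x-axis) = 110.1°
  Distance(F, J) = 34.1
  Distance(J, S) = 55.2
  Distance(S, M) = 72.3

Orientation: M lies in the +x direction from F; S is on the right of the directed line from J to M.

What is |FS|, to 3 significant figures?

27.0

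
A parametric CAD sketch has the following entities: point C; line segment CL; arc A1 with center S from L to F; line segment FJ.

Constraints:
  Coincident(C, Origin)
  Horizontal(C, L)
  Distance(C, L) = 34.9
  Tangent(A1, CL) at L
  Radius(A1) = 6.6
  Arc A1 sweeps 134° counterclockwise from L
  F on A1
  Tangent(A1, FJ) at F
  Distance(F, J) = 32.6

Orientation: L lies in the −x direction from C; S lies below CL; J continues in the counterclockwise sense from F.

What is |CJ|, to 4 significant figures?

38.58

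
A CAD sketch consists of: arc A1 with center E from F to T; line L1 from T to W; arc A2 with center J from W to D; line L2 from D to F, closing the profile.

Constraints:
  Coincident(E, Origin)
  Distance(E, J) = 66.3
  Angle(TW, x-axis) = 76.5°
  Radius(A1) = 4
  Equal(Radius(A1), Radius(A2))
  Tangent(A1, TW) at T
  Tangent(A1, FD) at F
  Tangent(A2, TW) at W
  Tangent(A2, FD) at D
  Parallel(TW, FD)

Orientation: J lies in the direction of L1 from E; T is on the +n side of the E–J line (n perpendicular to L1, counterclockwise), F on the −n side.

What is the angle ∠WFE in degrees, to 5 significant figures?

83.120°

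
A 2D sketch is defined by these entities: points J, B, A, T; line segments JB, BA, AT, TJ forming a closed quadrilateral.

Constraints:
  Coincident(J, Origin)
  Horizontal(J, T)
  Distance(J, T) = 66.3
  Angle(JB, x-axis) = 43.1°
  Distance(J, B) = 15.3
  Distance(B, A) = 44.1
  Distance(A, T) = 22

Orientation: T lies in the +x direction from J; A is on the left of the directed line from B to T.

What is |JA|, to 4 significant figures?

57.60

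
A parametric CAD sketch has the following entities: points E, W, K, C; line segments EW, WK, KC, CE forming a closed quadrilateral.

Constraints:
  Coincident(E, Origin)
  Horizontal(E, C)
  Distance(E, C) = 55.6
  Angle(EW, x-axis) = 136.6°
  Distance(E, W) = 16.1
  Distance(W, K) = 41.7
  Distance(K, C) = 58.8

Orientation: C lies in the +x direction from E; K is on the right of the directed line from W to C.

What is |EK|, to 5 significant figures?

27.931

E is at the origin; EC is horizontal with |EC| = 55.6 and C in +x, so C = (55.6, 0). EW runs at 136.6° with |EW| = 16.1, so W = (-11.698, 11.062). K is determined by |WK| = 41.7 and |KC| = 58.8 together: it lies at the intersection of circle(W, 41.7) and circle(C, 58.8). With |WC| = 68.201, the foot of the radical line on WC is 21.501 from W and the perpendicular offset is √(41.7² − 21.501²) = 35.729. Taking the right-of-WC solution: K = (3.7235, -27.682).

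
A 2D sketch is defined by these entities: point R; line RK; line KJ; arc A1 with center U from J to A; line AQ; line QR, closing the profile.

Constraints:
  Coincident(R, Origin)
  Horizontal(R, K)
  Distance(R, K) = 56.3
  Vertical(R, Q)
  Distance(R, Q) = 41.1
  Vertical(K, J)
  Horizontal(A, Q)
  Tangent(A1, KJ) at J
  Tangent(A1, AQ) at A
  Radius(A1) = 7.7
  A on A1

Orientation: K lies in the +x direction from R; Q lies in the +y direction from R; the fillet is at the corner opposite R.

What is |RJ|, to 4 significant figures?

65.46

R is at the origin; RK is horizontal with |RK| = 56.3 and K on the +x side, so K = (56.30, 0.000). RQ is vertical with |RQ| = 41.1 and Q on the +y side, so Q = (0.000, 41.10). The virtual corner opposite R is at (56.30, 41.10). The tangent condition forces UJ to be normal to KJ and since A1 is tangent to AQ there, UA ⟂ AQ, with radius 7.7, so the center U sits 7.7 in from both sides at U = (48.60, 33.40). That places the tangent points at J = (56.30, 33.40) on KJ and A = (48.60, 41.10) on AQ. Then |RJ| = |J − R| = 65.46.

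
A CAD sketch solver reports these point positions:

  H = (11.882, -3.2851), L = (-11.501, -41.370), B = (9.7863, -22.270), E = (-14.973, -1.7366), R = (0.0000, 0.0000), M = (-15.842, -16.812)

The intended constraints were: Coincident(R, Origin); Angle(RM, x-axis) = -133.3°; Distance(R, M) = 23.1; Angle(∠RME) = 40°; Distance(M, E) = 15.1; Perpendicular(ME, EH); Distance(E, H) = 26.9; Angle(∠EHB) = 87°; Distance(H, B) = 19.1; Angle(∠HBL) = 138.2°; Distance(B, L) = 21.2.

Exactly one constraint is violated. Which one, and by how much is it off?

Distance(B, L) = 21.2 — off by 7.40.

R = (0.00, 0.00) ✓; RM at -133.3° ✓; |RM| = 23.10 ✓; ∠RME = 40.00° ✓; |ME| = 15.10 ✓; ∠(ME, EH) = 90.00° ✓; |EH| = 26.90 ✓; ∠EHB = 87.00° ✓; |HB| = 19.10 ✓; ∠HBL = 138.2° ✓; |BL| = 28.60 ✗.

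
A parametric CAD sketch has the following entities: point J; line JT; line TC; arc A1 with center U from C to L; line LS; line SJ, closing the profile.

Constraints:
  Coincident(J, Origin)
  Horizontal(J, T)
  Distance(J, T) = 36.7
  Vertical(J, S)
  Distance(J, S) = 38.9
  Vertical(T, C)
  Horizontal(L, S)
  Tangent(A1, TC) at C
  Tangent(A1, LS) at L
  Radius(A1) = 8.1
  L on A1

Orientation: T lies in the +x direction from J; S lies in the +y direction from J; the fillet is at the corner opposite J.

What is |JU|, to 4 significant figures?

42.03

JS is vertical with |JS| = 38.9 and S on the +y side, so S = (0.000, 38.90). The virtual corner opposite J is at (36.70, 38.90). The tangent condition forces UC to be normal to TC and A1 meets LS tangentially, so UL is at right angles to LS, with radius 8.1, so the center U sits 8.1 in from both sides at U = (28.60, 30.80). Then |JU| = |U − J| = 42.03.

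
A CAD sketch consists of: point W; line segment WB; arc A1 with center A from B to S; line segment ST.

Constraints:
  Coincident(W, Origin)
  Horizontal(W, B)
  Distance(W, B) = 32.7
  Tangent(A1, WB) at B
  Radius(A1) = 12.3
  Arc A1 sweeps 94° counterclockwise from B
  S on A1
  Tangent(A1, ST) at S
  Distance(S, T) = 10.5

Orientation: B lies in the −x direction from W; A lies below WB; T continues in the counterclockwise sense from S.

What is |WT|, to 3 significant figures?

50.2

W is at the origin; W and B share the same y with |WB| = 32.7 and B on the −x side, so B = (-32.7, 0.00). The tangent condition forces AB to be normal to WB, so A = B + (0, -12.3) = (-32.7, -12.3). On A1, B sits at bearing 90° from A; a 94° counterclockwise sweep puts S at bearing 184°, so S = A + 12.3·(cos 184°, sin 184°) = (-45.0, -13.2). Since A1 is tangent to ST there, AS ⟂ ST, so ST runs along (−sin 184°, cos 184°); with |ST| = 10.5, T = (-44.2, -23.6). Then |WT| = |T − W| = 50.2.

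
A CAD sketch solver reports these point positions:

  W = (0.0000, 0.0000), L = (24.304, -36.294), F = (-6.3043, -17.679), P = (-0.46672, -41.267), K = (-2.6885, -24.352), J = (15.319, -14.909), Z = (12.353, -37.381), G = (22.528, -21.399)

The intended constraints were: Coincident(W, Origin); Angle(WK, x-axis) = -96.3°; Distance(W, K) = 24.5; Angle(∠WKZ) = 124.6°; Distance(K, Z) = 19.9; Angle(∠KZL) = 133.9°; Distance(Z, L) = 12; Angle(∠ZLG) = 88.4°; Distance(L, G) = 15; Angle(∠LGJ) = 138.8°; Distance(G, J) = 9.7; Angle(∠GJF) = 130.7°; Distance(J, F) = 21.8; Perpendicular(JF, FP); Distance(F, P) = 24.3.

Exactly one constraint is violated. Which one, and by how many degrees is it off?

Perpendicular(JF, FP) — off by 6.60°.

W = (0.00, 0.00) ✓; WK at -96.30° ✓; |WK| = 24.50 ✓; ∠WKZ = 124.6° ✓; |KZ| = 19.90 ✓; ∠KZL = 133.9° ✓; |ZL| = 12.00 ✓; ∠ZLG = 88.40° ✓; |LG| = 15.00 ✓; ∠LGJ = 138.8° ✓; |GJ| = 9.700 ✓; ∠GJF = 130.7° ✓; |JF| = 21.80 ✓; ∠(JF, FP) = 96.60° ✗; |FP| = 24.30 ✓.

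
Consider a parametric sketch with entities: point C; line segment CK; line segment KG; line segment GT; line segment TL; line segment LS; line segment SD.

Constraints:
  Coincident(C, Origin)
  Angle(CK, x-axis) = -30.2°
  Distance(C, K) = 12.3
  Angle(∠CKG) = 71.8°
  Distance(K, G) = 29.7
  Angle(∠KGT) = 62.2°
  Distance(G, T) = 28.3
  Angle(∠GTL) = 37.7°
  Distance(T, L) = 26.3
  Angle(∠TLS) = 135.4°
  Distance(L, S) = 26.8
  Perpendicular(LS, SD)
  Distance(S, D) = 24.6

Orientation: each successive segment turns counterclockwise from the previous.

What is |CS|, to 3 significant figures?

41.8

C is at the origin; CK runs at -30.2° with length 12.3, so K = (10.6, -6.19). ∠CKG = 71.8° gives KG at 78.0° from the x-axis; with |KG| = 29.7, G = (16.8, 22.9). ∠KGT = 62.2° gives GT at -164° from the x-axis; with |GT| = 28.3, T = (-10.4, 15.2). ∠GTL = 37.7° gives TL at -21.9° from the x-axis; with |TL| = 26.3, L = (14.0, 5.35). ∠TLS = 135.4° gives LS at 22.7° from the x-axis; with |LS| = 26.8, S = (38.7, 15.7). Then |CS| = |S − C| = 41.8.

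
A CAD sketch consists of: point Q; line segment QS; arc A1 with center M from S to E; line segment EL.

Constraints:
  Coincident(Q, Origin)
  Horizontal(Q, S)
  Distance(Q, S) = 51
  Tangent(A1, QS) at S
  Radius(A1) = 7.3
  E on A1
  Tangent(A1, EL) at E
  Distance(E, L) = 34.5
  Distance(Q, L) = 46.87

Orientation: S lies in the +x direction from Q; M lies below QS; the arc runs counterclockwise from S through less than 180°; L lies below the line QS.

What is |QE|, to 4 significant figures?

44.55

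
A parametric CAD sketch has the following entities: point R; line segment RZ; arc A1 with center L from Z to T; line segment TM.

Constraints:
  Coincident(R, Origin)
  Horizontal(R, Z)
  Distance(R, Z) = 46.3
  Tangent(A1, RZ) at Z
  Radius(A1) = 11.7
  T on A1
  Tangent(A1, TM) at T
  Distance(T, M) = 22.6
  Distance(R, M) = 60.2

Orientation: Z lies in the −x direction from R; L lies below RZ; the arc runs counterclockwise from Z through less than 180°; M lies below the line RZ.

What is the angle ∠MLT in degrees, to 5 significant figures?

62.629°

Checks: ∠(LZ, ZR) = 90.00° ✓; |LT| = 11.70 ✓; ∠(LT, TM) = 90.00° ✓; |TM| = 22.60 ✓; |RM| = 60.20 ✓.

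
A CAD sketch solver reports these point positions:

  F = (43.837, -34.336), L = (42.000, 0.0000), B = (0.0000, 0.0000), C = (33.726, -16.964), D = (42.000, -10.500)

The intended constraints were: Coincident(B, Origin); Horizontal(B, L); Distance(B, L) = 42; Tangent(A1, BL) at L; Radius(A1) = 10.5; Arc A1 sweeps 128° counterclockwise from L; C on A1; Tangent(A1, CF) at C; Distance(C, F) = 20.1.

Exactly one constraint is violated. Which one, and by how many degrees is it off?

Tangent(A1, CF) at C — off by 7.80°.

B = (0.00, 0.00) ✓; B.y = 0.00, L.y = 0.00 ✓; |BL| = 42.00 ✓; ∠(DL, LB) = 90.00° ✓; |DL| = 10.50 ✓; bearing(D→C) − bearing(D→L) = 128.0° ✓; |DC| = 10.50 ✓; ∠(DC, CF) = 97.80° ✗; |CF| = 20.10 ✓.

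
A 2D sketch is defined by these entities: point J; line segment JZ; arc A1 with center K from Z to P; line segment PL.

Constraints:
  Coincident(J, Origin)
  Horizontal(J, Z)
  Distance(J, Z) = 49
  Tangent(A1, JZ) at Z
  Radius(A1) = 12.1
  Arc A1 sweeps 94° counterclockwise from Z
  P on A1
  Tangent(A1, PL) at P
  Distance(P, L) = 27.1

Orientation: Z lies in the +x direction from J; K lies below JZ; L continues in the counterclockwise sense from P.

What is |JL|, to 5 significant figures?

55.725

On A1, Z sits at bearing 90° from K; a 94° counterclockwise sweep puts P at bearing 184°, so P = K + 12.1·(cos 184°, sin 184°) = (36.929, -12.944). The tangent condition forces KP to be normal to PL, so PL runs along (−sin 184°, cos 184°); with |PL| = 27.1, L = (38.820, -39.978). Then |JL| = |L − J| = 55.725.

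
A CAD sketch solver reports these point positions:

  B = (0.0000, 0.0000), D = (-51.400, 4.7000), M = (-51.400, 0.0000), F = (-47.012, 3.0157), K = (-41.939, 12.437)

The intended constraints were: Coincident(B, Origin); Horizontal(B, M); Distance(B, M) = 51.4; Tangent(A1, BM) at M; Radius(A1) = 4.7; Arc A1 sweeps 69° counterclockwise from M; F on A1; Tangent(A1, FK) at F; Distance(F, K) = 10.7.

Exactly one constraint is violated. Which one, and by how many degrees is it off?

Tangent(A1, FK) at F — off by 7.30°.

B = (0.00, 0.00) ✓; B.y = 0.00, M.y = 0.00 ✓; |BM| = 51.40 ✓; ∠(DM, MB) = 90.00° ✓; |DM| = 4.700 ✓; bearing(D→F) − bearing(D→M) = 69.00° ✓; |DF| = 4.700 ✓; ∠(DF, FK) = 97.30° ✗; |FK| = 10.70 ✓.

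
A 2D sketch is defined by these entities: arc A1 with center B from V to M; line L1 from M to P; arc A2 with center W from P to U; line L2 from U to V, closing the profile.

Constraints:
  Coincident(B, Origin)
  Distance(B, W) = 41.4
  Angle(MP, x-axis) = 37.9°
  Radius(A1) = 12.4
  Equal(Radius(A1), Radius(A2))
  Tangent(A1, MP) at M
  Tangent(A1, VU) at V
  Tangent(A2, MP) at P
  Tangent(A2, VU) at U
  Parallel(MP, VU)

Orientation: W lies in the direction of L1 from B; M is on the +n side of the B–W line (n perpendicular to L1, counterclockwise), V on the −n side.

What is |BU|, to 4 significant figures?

43.22

Tangency of A1 to both parallel lines with radius 12.4 puts M and V at B ± 12.4·n: M = (-7.617, 9.785), V = (7.617, -9.785). Equal radii place P and U the same way about W: P = W + 12.4·n = (25.05, 35.22), U = W − 12.4·n = (40.29, 15.65). Then |BU| = |U − B| = 43.22.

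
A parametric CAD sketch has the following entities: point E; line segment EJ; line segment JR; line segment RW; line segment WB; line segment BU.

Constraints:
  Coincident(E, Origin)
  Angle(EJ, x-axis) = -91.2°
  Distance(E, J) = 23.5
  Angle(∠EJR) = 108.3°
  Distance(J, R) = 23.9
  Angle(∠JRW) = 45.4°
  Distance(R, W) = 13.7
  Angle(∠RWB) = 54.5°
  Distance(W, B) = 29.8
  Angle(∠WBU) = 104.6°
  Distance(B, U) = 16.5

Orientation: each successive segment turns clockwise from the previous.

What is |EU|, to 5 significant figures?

58.073

E is at the origin; EJ runs at -91.2° with length 23.5, so J = (-0.49215, -23.495). ∠EJR = 108.3° gives JR at -162.90° from the x-axis; with |JR| = 23.9, R = (-23.336, -30.522). ∠JRW = 45.4° gives RW at 62.500° from the x-axis; with |RW| = 13.7, W = (-17.010, -18.370). ∠RWB = 54.5° gives WB at -63.000° from the x-axis; with |WB| = 29.8, B = (-3.4807, -44.922). ∠WBU = 104.6° gives BU at -138.40° from the x-axis; with |BU| = 16.5, U = (-15.819, -55.877). Then |EU| = |U − E| = 58.073.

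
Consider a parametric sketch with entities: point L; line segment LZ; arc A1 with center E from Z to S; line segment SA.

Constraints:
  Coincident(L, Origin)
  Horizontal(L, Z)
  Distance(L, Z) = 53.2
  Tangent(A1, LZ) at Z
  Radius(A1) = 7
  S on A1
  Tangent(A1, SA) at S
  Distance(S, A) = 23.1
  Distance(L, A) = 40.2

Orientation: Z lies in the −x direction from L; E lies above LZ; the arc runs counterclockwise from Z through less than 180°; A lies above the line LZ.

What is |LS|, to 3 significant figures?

47.6

Checks: ∠(EZ, ZL) = 90.00° ✓; |EZ| = 7.000 ✓; |ES| = 7.000 ✓; ∠(ES, SA) = 90.00° ✓; |SA| = 23.10 ✓; |LA| = 40.20 ✓.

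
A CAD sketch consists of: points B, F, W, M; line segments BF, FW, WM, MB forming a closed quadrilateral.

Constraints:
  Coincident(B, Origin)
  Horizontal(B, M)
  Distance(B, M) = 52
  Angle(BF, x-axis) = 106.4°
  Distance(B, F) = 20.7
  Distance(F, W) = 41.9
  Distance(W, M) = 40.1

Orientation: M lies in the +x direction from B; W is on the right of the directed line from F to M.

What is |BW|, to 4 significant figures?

22.38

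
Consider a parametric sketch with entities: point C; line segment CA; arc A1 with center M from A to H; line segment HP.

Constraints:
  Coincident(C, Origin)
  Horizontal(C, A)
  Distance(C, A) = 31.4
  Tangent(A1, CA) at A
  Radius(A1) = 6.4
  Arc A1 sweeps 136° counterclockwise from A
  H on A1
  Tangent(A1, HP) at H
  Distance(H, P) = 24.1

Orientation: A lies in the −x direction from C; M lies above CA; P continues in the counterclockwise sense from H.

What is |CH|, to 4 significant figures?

29.11

The tangent condition forces MA to be normal to CA, so M = A + (0, 6.4) = (-31.40, 6.400). On A1, A sits at bearing -90° from M; a 136° counterclockwise sweep puts H at bearing 46°, so H = M + 6.4·(cos 46°, sin 46°) = (-26.95, 11.00). Then |CH| = |H − C| = 29.11.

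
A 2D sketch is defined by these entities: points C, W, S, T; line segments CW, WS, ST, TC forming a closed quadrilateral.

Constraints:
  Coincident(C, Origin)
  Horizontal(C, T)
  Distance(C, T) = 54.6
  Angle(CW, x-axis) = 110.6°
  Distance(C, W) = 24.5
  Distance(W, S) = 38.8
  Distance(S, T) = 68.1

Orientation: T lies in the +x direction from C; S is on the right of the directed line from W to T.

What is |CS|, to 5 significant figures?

19.591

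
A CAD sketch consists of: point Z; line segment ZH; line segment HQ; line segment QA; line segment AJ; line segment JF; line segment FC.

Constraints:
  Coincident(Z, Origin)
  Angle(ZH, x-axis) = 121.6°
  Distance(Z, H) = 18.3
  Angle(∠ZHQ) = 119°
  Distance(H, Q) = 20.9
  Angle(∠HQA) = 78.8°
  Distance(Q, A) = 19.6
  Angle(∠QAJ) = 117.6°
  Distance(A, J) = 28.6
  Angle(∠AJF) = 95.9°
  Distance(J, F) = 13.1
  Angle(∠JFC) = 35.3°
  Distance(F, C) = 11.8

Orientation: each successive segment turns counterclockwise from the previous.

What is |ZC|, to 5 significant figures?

6.5293

∠AJF = 95.9° gives JF at 70.300° from the x-axis; with |JF| = 13.1, F = (6.3982, 1.1155). ∠JFC = 35.3° gives FC at -145.00° from the x-axis; with |FC| = 11.8, C = (-3.2678, -5.6527). Then |ZC| = |C − Z| = 6.5293.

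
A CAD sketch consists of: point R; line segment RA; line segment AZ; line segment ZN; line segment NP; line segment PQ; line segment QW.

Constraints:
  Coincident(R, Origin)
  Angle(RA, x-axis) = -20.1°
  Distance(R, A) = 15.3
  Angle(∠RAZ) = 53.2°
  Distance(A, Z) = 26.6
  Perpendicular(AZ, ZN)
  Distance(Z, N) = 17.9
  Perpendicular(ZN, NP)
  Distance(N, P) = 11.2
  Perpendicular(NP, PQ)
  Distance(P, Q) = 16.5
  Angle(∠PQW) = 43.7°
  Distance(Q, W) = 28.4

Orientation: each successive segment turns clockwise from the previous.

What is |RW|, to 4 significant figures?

27.61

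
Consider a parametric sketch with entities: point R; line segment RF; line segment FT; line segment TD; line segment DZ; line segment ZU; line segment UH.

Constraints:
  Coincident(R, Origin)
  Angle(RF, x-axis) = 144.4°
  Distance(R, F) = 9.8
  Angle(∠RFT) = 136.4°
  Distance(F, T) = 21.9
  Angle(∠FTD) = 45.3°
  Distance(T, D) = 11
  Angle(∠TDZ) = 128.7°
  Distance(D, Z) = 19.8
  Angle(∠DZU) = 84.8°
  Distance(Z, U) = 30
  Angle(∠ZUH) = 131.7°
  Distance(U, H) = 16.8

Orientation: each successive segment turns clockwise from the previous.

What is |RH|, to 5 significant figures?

44.683

∠DZU = 84.8° gives ZU at 179.60° from the x-axis; with |ZU| = 30.0, U = (-31.284, 1.5606). ∠ZUH = 131.7° gives UH at 131.30° from the x-axis; with |UH| = 16.8, H = (-42.372, 14.182). Then |RH| = |H − R| = 44.683.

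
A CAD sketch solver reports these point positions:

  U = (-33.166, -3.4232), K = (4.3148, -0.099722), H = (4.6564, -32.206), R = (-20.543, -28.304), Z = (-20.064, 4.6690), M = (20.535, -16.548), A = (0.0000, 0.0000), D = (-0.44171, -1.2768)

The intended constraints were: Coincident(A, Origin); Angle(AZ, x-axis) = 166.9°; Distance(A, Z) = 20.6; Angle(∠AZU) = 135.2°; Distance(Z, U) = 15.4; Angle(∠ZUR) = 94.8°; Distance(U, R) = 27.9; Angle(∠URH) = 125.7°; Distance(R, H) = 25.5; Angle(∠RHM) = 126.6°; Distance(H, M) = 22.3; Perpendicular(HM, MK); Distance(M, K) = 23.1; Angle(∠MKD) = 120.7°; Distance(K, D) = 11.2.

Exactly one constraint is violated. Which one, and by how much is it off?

Distance(K, D) = 11.2 — off by 6.30.

A = (0.00, 0.00) ✓; AZ at 166.9° ✓; |AZ| = 20.60 ✓; ∠AZU = 135.2° ✓; |ZU| = 15.40 ✓; ∠ZUR = 94.80° ✓; |UR| = 27.90 ✓; ∠URH = 125.7° ✓; |RH| = 25.50 ✓; ∠RHM = 126.6° ✓; |HM| = 22.30 ✓; ∠(HM, MK) = 90.00° ✓; |MK| = 23.10 ✓; ∠MKD = 120.7° ✓; |KD| = 4.900 ✗.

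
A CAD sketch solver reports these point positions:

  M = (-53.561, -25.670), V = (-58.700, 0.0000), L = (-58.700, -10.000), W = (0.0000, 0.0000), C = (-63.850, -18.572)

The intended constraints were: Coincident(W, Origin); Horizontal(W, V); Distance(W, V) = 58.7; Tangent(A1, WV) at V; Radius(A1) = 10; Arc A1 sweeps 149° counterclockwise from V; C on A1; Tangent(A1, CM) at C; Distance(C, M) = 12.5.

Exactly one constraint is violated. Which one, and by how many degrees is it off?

Tangent(A1, CM) at C — off by 3.60°.

W = (0.00, 0.00) ✓; W.y = 0.00, V.y = 0.00 ✓; |WV| = 58.70 ✓; ∠(LV, VW) = 90.00° ✓; |LV| = 10.00 ✓; bearing(L→C) − bearing(L→V) = 149.0° ✓; |LC| = 10.00 ✓; ∠(LC, CM) = 93.60° ✗; |CM| = 12.50 ✓.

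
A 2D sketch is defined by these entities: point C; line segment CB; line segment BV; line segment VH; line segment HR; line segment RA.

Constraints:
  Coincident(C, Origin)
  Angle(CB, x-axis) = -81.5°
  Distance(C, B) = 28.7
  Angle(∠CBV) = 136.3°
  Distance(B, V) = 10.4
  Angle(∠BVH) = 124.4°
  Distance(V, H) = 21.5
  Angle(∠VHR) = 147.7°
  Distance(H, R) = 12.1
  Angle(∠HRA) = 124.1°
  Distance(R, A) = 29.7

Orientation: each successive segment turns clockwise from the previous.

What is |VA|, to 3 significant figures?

48.7

∠VHR = 147.7° gives HR at 147° from the x-axis; with |HR| = 12.1, R = (-33.4, -30.0). ∠HRA = 124.1° gives RA at 91.0° from the x-axis; with |RA| = 29.7, A = (-33.9, -0.280). Then |VA| = |A − V| = 48.7.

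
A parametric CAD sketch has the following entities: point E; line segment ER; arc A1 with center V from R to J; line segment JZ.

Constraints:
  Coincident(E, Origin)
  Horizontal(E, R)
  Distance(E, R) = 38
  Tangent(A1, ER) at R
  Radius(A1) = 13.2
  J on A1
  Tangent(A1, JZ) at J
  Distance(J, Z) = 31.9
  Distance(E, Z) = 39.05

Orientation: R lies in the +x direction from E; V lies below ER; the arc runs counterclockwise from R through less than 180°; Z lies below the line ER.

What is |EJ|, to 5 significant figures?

27.104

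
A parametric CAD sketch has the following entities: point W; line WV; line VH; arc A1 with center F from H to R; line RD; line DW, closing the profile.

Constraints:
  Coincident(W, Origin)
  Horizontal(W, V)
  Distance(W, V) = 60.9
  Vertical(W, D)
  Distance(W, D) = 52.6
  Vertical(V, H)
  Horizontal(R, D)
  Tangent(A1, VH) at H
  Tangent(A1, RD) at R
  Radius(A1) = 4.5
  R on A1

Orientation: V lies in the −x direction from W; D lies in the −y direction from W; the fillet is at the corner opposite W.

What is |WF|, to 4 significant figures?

74.13

W is at the origin; WV is horizontal with |WV| = 60.9 and V on the −x side, so V = (-60.90, 0.000). WD is vertical with |WD| = 52.6 and D on the −y side, so D = (0.000, -52.60). The virtual corner opposite W is at (-60.90, -52.60). Tangency of A1 to VH means the radius FH is perpendicular to VH and the tangent condition forces FR to be normal to RD, with radius 4.5, so the center F sits 4.5 in from both sides at F = (-56.40, -48.10). Then |WF| = |F − W| = 74.13.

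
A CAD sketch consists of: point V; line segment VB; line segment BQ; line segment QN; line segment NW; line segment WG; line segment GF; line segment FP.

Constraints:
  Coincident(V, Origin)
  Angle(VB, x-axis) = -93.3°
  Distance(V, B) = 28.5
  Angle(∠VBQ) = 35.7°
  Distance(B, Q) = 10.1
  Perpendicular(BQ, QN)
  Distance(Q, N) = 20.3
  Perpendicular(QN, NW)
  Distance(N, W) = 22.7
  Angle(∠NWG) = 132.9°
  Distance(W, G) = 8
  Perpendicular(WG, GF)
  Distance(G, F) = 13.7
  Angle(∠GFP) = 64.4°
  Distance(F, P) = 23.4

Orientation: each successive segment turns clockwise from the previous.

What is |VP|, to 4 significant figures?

26.51

V is at the origin; VB runs at -93.3° with length 28.5, so B = (-1.641, -28.45). ∠VBQ = 35.7° gives BQ at 122.4° from the x-axis; with |BQ| = 10.1, Q = (-7.052, -19.93). BQ is perpendicular to QN, so QN runs at 32.40°; with |QN| = 20.3, N = (10.09, -9.048). The perpendicularity gives NW at right angles to QN, so NW runs at -57.60°; with |NW| = 22.7, W = (22.25, -28.21). ∠NWG = 132.9° gives WG at -104.7° from the x-axis; with |WG| = 8.0, G = (20.22, -35.95). WG ⟂ GF, so GF runs at 165.3°; with |GF| = 13.7, F = (6.969, -32.48). ∠GFP = 64.4° gives FP at 49.70° from the x-axis; with |FP| = 23.4, P = (22.10, -14.63). Then |VP| = |P − V| = 26.51.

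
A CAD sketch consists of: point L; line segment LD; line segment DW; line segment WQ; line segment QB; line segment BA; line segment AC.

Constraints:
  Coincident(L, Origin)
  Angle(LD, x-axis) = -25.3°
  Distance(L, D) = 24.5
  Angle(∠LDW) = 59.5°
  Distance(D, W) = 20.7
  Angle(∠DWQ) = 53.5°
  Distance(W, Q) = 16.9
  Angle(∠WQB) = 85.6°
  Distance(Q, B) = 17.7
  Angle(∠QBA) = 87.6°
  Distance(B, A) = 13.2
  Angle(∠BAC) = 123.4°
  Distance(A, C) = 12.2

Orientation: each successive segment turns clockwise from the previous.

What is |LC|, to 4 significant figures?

27.27

L is at the origin; LD runs at -25.3° with length 24.5, so D = (22.15, -10.47). ∠LDW = 59.5° gives DW at -145.8° from the x-axis; with |DW| = 20.7, W = (5.029, -22.11). ∠DWQ = 53.5° gives WQ at 87.70° from the x-axis; with |WQ| = 16.9, Q = (5.708, -5.219). ∠WQB = 85.6° gives QB at -6.700° from the x-axis; with |QB| = 17.7, B = (23.29, -7.284). ∠QBA = 87.6° gives BA at -99.10° from the x-axis; with |BA| = 13.2, A = (21.20, -20.32). ∠BAC = 123.4° gives AC at -155.7° from the x-axis; with |AC| = 12.2, C = (10.08, -25.34). Then |LC| = |C − L| = 27.27.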